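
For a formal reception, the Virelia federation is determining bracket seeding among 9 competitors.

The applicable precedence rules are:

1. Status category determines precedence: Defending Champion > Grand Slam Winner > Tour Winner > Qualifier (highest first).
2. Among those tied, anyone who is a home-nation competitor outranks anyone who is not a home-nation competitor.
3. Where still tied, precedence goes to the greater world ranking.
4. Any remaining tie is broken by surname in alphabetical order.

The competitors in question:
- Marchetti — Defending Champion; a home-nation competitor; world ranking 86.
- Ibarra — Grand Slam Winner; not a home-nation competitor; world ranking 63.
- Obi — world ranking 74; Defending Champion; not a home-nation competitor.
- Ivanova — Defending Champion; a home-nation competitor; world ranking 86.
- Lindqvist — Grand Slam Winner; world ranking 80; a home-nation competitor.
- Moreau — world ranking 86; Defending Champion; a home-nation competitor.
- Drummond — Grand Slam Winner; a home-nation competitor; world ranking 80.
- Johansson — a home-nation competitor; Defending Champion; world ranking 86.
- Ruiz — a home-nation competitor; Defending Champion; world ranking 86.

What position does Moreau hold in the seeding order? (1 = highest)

4

By status category: Ivanova, Johansson, Marchetti, Moreau, Ruiz and Obi (Defending Champion); then Drummond, Lindqvist and Ibarra (Grand Slam Winner).
Among Ivanova, Johansson, Marchetti, Moreau, Ruiz and Obi, a home-nation competitor before not a home-nation competitor: Ivanova, Johansson, Marchetti, Moreau and Ruiz (a home-nation competitor) before Obi (not a home-nation competitor).
Ivanova, Johansson, Marchetti, Moreau and Ruiz all have world ranking 86, so the next rule applies.
Among Ivanova, Johansson, Marchetti, Moreau and Ruiz, alphabetically by surname: Ivanova before Johansson before Marchetti before Moreau before Ruiz.
Among Drummond, Lindqvist and Ibarra, a home-nation competitor before not a home-nation competitor: Drummond and Lindqvist (a home-nation competitor) before Ibarra (not a home-nation competitor).
Drummond and Lindqvist both have world ranking 80, so the next rule applies.
Among Drummond and Lindqvist, alphabetically by surname: Drummond before Lindqvist.
Order: Ivanova, Johansson, Marchetti, Moreau, Ruiz, Obi, Drummond, Lindqvist, Ibarra. So position 4.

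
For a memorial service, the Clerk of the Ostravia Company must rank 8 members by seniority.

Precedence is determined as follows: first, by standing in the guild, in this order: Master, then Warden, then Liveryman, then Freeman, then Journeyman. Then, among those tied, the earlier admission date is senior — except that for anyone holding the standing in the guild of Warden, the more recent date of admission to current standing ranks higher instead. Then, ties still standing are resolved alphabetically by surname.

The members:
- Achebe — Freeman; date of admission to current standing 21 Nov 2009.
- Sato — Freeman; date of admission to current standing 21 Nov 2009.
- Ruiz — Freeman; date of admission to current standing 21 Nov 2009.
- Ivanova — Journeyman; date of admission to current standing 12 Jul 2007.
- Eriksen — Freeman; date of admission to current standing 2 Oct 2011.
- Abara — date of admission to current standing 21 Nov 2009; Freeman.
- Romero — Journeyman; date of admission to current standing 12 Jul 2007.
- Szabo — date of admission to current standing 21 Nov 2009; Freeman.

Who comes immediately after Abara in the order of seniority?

Achebe

By standing in the guild: Abara, Achebe, Ruiz, Sato, Szabo and Eriksen (Freeman); then Ivanova and Romero (Journeyman).
Among Abara, Achebe, Ruiz, Sato, Szabo and Eriksen, by date of admission to current standing (earlier first): Abara, Achebe, Ruiz, Sato and Szabo (21 Nov 2009) before Eriksen (2 Oct 2011).
Among Abara, Achebe, Ruiz, Sato and Szabo, alphabetically by surname: Abara before Achebe before Ruiz before Sato before Szabo.
Ivanova and Romero both have date of admission to current standing 12 Jul 2007, so the next rule applies.
Among Ivanova and Romero, alphabetically by surname: Ivanova before Romero.
Order: Abara, Achebe, Ruiz, Sato, Szabo, Eriksen, Ivanova, Romero.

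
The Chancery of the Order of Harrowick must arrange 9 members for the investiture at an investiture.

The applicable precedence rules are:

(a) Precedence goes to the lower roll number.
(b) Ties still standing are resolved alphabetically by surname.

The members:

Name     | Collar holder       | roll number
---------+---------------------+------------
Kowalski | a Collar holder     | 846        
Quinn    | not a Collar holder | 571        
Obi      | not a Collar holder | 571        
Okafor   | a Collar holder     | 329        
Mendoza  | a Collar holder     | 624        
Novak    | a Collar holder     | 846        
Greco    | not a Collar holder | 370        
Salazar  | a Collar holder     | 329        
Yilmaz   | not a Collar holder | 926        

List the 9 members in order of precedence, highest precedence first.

Okafor, Salazar, Greco, Obi, Quinn, Mendoza, Kowalski, Novak, Yilmaz

By roll number (lower first): Okafor and Salazar (both 329); then Greco (370); then Obi and Quinn (both 571); then Mendoza (624); then Kowalski and Novak (both 846); then Yilmaz (926).
Among Okafor and Salazar, alphabetically by surname: Okafor before Salazar.
Among Obi and Quinn, alphabetically by surname: Obi before Quinn.
Among Kowalski and Novak, alphabetically by surname: Kowalski before Novak.
Full order: Okafor, Salazar, Greco, Obi, Quinn, Mendoza, Kowalski, Novak, Yilmaz.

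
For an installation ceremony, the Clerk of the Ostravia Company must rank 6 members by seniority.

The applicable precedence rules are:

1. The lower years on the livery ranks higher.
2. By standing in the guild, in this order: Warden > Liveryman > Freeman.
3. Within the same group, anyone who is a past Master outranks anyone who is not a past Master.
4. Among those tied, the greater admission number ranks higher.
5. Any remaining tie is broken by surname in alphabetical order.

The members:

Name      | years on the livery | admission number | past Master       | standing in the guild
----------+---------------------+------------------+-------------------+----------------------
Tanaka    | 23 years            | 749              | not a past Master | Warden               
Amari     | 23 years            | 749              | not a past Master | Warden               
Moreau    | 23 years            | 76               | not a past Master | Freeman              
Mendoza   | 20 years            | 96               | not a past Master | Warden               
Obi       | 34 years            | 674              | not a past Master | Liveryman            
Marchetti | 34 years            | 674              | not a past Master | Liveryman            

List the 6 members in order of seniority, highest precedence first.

By years on the livery (lower first): Mendoza (20 years); then Amari, Tanaka and Moreau (each 23 years); then Marchetti and Obi (both 34 years).
Among Amari, Tanaka and Moreau, by standing in the guild: Amari and Tanaka (Warden) before Moreau (Freeman).
Amari and Tanaka are each not a past Master, so the next rule applies.
Amari and Tanaka both have admission number 749, so the next rule applies.
Among Amari and Tanaka, alphabetically by surname: Amari before Tanaka.
Marchetti and Obi are each Liveryman, so the next rule applies.
Marchetti and Obi are each not a past Master, so the next rule applies.
Marchetti and Obi both have admission number 674, so the next rule applies.
Among Marchetti and Obi, alphabetically by surname: Marchetti before Obi.
Full order: Mendoza, Amari, Tanaka, Moreau, Marchetti, Obi.

Mendoza, Amari, Tanaka, Moreau, Marchetti, Obi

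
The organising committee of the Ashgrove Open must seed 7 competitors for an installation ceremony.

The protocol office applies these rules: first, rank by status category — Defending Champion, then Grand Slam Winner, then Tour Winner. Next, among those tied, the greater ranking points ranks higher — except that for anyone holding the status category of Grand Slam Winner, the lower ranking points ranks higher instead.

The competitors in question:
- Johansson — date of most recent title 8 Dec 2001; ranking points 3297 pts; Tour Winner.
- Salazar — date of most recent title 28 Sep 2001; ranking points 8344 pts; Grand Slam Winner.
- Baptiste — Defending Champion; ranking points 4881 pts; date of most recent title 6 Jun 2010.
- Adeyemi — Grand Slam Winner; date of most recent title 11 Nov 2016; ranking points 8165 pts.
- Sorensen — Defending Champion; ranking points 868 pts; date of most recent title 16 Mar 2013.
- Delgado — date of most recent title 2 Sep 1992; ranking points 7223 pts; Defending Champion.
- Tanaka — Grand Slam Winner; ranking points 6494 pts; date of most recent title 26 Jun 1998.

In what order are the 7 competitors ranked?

Delgado, Baptiste, Sorensen, Tanaka, Adeyemi, Salazar, Johansson

By status category: Delgado, Baptiste and Sorensen (Defending Champion); then Tanaka, Adeyemi and Salazar (Grand Slam Winner); then Johansson (Tour Winner).
Among Delgado, Baptiste and Sorensen, by ranking points (higher first): Delgado (7223 pts) before Baptiste (4881 pts) before Sorensen (868 pts).
Among Tanaka, Adeyemi and Salazar, by ranking points (lower first) (reversed rule for this group): Tanaka (6494 pts) before Adeyemi (8165 pts) before Salazar (8344 pts).
Full order: Delgado, Baptiste, Sorensen, Tanaka, Adeyemi, Salazar, Johansson.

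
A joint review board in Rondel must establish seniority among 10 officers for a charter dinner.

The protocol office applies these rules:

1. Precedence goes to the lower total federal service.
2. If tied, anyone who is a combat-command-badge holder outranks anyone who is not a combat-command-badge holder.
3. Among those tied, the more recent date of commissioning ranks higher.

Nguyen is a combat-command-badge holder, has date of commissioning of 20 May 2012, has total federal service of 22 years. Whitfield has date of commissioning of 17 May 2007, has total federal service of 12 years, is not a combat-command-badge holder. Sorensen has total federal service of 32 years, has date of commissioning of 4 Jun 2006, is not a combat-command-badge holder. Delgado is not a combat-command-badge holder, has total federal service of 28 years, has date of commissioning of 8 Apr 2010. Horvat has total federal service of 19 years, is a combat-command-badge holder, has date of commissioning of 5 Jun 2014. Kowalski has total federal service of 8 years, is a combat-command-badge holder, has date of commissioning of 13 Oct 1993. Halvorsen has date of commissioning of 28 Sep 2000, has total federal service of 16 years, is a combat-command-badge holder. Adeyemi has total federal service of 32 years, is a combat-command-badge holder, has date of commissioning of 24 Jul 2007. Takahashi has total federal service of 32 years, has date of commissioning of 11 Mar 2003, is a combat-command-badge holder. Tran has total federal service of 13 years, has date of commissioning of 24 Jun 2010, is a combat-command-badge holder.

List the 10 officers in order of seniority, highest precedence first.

By total federal service (lower first): Kowalski (8 years); then Whitfield (12 years); then Tran (13 years); then Halvorsen (16 years); then Horvat (19 years); then Nguyen (22 years); then Delgado (28 years); then Adeyemi, Takahashi and Sorensen (each 32 years).
Among Adeyemi, Takahashi and Sorensen, a combat-command-badge holder before not a combat-command-badge holder: Adeyemi and Takahashi (a combat-command-badge holder) before Sorensen (not a combat-command-badge holder).
Among Adeyemi and Takahashi, by date of commissioning (later first): Adeyemi (24 Jul 2007) before Takahashi (11 Mar 2003).
Full order: Kowalski, Whitfield, Tran, Halvorsen, Horvat, Nguyen, Delgado, Adeyemi, Takahashi, Sorensen.

Kowalski, Whitfield, Tran, Halvorsen, Horvat, Nguyen, Delgado, Adeyemi, Takahashi, Sorensen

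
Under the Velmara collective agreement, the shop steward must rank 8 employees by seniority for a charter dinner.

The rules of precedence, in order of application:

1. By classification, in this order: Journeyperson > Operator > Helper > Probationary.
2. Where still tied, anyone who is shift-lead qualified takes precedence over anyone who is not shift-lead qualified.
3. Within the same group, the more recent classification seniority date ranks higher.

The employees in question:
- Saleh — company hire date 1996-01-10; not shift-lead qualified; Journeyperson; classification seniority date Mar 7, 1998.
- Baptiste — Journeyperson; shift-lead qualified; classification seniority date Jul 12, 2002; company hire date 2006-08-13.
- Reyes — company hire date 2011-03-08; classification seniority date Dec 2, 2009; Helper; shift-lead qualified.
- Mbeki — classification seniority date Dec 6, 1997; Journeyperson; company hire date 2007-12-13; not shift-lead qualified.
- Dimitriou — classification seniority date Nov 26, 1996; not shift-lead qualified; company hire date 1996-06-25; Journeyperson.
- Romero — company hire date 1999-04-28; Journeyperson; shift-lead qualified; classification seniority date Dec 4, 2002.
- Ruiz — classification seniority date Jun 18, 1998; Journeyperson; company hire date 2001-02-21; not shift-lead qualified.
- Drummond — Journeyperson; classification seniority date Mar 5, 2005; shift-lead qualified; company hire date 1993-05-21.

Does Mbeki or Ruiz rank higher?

By classification: Drummond, Romero, Baptiste, Ruiz, Saleh, Mbeki and Dimitriou (Journeyperson); then Reyes (Helper).
Among Drummond, Romero, Baptiste, Ruiz, Saleh, Mbeki and Dimitriou, shift-lead qualified before not shift-lead qualified: Drummond, Romero and Baptiste (shift-lead qualified) before Ruiz, Saleh, Mbeki and Dimitriou (not shift-lead qualified).
Among Drummond, Romero and Baptiste, by classification seniority date (later first): Drummond (Mar 5, 2005) before Romero (Dec 4, 2002) before Baptiste (Jul 12, 2002).
Among Ruiz, Saleh, Mbeki and Dimitriou, by classification seniority date (later first): Ruiz (Jun 18, 1998) before Saleh (Mar 7, 1998) before Mbeki (Dec 6, 1997) before Dimitriou (Nov 26, 1996).
So Ruiz takes precedence.

Ruiz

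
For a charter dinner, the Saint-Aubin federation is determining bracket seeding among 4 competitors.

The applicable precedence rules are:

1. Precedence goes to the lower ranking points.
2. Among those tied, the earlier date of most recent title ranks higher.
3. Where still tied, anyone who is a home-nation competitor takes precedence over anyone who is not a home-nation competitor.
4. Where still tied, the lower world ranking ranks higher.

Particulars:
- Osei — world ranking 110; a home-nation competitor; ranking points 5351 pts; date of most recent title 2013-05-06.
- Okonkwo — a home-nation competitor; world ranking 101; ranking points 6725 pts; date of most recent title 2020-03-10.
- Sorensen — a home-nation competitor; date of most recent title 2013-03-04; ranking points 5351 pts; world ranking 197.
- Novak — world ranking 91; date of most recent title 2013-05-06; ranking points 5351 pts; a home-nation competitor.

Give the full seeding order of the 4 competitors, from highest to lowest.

By ranking points (lower first): Sorensen, Novak and Osei (each 5351 pts); then Okonkwo (6725 pts).
Among Sorensen, Novak and Osei, by date of most recent title (earlier first): Sorensen (2013-03-04) before Novak and Osei (2013-05-06).
Novak and Osei are each a home-nation competitor, so the next rule applies.
Among Novak and Osei, by world ranking (lower first): Novak (91) before Osei (110).
Full order: Sorensen, Novak, Osei, Okonkwo.

Sorensen, Novak, Osei, Okonkwo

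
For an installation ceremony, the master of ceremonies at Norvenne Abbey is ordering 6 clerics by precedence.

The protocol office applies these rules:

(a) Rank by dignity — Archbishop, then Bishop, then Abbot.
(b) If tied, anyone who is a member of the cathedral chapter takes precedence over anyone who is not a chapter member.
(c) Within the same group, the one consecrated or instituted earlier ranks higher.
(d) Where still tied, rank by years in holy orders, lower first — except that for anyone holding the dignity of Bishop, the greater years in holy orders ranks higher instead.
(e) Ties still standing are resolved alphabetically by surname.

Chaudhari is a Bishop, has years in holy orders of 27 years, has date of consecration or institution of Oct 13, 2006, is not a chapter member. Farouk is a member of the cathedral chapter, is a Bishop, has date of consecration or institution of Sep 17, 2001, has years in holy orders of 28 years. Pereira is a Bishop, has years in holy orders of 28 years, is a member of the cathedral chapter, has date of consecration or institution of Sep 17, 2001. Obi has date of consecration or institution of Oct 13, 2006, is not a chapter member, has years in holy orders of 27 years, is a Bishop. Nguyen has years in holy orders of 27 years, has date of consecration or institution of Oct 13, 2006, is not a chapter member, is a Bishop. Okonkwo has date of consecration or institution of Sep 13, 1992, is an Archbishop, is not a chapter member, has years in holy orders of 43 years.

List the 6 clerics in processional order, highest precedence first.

By dignity: Okonkwo (Archbishop); then Farouk, Pereira, Chaudhari, Nguyen and Obi (Bishop).
Among Farouk, Pereira, Chaudhari, Nguyen and Obi, a member of the cathedral chapter before not a chapter member: Farouk and Pereira (a member of the cathedral chapter) before Chaudhari, Nguyen and Obi (not a chapter member).
Farouk and Pereira both have date of consecration or institution Sep 17, 2001, so the next rule applies.
Farouk and Pereira both have years in holy orders 28 years, so the next rule applies.
Among Farouk and Pereira, alphabetically by surname: Farouk before Pereira.
Chaudhari, Nguyen and Obi all have date of consecration or institution Oct 13, 2006, so the next rule applies.
Chaudhari, Nguyen and Obi all have years in holy orders 27 years, so the next rule applies.
Among Chaudhari, Nguyen and Obi, alphabetically by surname: Chaudhari before Nguyen before Obi.
Full order: Okonkwo, Farouk, Pereira, Chaudhari, Nguyen, Obi.

Okonkwo, Farouk, Pereira, Chaudhari, Nguyen, Obi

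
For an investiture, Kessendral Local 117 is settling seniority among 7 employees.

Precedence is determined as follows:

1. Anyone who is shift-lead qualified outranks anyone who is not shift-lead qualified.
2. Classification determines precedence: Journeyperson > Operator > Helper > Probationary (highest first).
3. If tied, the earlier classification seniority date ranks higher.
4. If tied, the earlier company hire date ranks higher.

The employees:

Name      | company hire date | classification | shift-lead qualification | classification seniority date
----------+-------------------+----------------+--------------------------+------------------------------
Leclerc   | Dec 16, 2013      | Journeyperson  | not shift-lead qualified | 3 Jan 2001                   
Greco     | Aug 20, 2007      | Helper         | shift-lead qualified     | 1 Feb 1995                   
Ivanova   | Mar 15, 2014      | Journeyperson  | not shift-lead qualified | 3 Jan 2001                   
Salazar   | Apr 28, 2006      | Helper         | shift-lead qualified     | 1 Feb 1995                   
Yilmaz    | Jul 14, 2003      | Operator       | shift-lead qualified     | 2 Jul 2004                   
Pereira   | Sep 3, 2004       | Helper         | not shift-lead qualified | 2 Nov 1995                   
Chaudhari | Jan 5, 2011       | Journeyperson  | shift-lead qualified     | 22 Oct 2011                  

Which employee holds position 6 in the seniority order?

By the first rule: Chaudhari, Yilmaz, Salazar and Greco (each shift-lead qualified); then Leclerc, Ivanova and Pereira (each not shift-lead qualified).
Among Chaudhari, Yilmaz, Salazar and Greco, by classification: Chaudhari (Journeyperson) before Yilmaz (Operator) before Salazar and Greco (Helper).
Salazar and Greco both have classification seniority date 1 Feb 1995, so the next rule applies.
Among Salazar and Greco, by company hire date (earlier first): Salazar (Apr 28, 2006) before Greco (Aug 20, 2007).
Among Leclerc, Ivanova and Pereira, by classification: Leclerc and Ivanova (Journeyperson) before Pereira (Helper).
Leclerc and Ivanova both have classification seniority date 3 Jan 2001, so the next rule applies.
Among Leclerc and Ivanova, by company hire date (earlier first): Leclerc (Dec 16, 2013) before Ivanova (Mar 15, 2014).
Order: Chaudhari, Yilmaz, Salazar, Greco, Leclerc, Ivanova, Pereira.

Ivanova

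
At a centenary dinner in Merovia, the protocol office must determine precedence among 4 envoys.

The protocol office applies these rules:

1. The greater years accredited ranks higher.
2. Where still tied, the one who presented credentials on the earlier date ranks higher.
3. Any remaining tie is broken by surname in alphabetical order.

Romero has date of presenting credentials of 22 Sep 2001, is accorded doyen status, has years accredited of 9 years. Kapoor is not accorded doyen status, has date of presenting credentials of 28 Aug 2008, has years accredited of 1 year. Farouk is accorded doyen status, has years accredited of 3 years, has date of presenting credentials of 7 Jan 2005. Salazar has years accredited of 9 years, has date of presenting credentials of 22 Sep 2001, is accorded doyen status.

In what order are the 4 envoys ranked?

Romero, Salazar, Farouk, Kapoor

By years accredited (higher first): Romero and Salazar (both 9 years); then Farouk (3 years); then Kapoor (1 year).
Romero and Salazar both have date of presenting credentials 22 Sep 2001, so the next rule applies.
Among Romero and Salazar, alphabetically by surname: Romero before Salazar.
Full order: Romero, Salazar, Farouk, Kapoor.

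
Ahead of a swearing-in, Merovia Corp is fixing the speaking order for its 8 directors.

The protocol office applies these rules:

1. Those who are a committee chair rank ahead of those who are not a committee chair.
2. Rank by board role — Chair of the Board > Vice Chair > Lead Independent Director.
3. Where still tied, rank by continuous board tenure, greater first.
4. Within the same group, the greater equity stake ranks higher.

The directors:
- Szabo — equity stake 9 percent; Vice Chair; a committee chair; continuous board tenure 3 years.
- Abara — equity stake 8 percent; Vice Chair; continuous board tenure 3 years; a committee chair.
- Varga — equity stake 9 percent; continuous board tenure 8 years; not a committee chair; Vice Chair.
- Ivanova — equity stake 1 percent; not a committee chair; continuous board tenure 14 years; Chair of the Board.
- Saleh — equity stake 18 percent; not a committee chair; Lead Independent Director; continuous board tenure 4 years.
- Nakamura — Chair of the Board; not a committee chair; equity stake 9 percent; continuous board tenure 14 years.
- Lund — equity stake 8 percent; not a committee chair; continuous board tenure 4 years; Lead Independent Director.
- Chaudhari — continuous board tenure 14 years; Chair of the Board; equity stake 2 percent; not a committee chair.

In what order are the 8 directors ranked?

By the first rule: Szabo and Abara (both a committee chair); then Nakamura, Chaudhari, Ivanova, Varga, Saleh and Lund (each not a committee chair).
Szabo and Abara are each Vice Chair, so the next rule applies.
Szabo and Abara both have continuous board tenure 3 years, so the next rule applies.
Among Szabo and Abara, by equity stake (higher first): Szabo (9 percent) before Abara (8 percent).
Among Nakamura, Chaudhari, Ivanova, Varga, Saleh and Lund, by board role: Nakamura, Chaudhari and Ivanova (Chair of the Board) before Varga (Vice Chair) before Saleh and Lund (Lead Independent Director).
Nakamura, Chaudhari and Ivanova all have continuous board tenure 14 years, so the next rule applies.
Among Nakamura, Chaudhari and Ivanova, by equity stake (higher first): Nakamura (9 percent) before Chaudhari (2 percent) before Ivanova (1 percent).
Saleh and Lund both have continuous board tenure 4 years, so the next rule applies.
Among Saleh and Lund, by equity stake (higher first): Saleh (18 percent) before Lund (8 percent).
Full order: Szabo, Abara, Nakamura, Chaudhari, Ivanova, Varga, Saleh, Lund.

Szabo, Abara, Nakamura, Chaudhari, Ivanova, Varga, Saleh, Lund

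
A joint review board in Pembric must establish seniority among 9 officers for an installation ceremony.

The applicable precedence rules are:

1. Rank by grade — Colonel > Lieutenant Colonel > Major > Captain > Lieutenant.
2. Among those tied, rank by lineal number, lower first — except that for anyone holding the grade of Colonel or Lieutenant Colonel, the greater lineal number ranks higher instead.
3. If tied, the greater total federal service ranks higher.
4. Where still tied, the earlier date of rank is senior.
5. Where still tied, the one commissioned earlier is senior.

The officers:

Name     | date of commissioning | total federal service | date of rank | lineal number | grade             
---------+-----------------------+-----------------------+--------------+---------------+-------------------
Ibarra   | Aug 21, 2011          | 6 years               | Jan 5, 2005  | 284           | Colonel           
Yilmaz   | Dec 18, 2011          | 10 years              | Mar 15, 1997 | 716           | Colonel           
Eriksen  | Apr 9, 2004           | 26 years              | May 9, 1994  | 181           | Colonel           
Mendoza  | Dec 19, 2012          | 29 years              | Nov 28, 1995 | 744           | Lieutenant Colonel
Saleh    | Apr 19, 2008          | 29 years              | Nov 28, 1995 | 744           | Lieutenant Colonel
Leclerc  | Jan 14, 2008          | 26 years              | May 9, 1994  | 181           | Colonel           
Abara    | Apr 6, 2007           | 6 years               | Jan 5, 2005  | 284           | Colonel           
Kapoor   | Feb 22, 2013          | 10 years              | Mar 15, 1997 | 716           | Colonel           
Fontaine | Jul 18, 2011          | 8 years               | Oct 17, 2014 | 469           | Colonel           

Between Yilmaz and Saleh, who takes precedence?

Yilmaz

By grade: Yilmaz, Kapoor, Fontaine, Abara, Ibarra, Eriksen and Leclerc (Colonel); then Saleh and Mendoza (Lieutenant Colonel).
Among Yilmaz, Kapoor, Fontaine, Abara, Ibarra, Eriksen and Leclerc, by lineal number (higher first) (reversed rule for this group): Yilmaz and Kapoor (716) before Fontaine (469) before Abara and Ibarra (284) before Eriksen and Leclerc (181).
Yilmaz and Kapoor both have total federal service 10 years, so the next rule applies.
Yilmaz and Kapoor both have date of rank Mar 15, 1997, so the next rule applies.
Among Yilmaz and Kapoor, by date of commissioning (earlier first): Yilmaz (Dec 18, 2011) before Kapoor (Feb 22, 2013).
Abara and Ibarra both have total federal service 6 years, so the next rule applies.
Abara and Ibarra both have date of rank Jan 5, 2005, so the next rule applies.
Among Abara and Ibarra, by date of commissioning (earlier first): Abara (Apr 6, 2007) before Ibarra (Aug 21, 2011).
Eriksen and Leclerc both have total federal service 26 years, so the next rule applies.
Eriksen and Leclerc both have date of rank May 9, 1994, so the next rule applies.
Among Eriksen and Leclerc, by date of commissioning (earlier first): Eriksen (Apr 9, 2004) before Leclerc (Jan 14, 2008).
Saleh and Mendoza both have lineal number 744, so the next rule applies.
Saleh and Mendoza both have total federal service 29 years, so the next rule applies.
Saleh and Mendoza both have date of rank Nov 28, 1995, so the next rule applies.
Among Saleh and Mendoza, by date of commissioning (earlier first): Saleh (Apr 19, 2008) before Mendoza (Dec 19, 2012).
So Yilmaz takes precedence.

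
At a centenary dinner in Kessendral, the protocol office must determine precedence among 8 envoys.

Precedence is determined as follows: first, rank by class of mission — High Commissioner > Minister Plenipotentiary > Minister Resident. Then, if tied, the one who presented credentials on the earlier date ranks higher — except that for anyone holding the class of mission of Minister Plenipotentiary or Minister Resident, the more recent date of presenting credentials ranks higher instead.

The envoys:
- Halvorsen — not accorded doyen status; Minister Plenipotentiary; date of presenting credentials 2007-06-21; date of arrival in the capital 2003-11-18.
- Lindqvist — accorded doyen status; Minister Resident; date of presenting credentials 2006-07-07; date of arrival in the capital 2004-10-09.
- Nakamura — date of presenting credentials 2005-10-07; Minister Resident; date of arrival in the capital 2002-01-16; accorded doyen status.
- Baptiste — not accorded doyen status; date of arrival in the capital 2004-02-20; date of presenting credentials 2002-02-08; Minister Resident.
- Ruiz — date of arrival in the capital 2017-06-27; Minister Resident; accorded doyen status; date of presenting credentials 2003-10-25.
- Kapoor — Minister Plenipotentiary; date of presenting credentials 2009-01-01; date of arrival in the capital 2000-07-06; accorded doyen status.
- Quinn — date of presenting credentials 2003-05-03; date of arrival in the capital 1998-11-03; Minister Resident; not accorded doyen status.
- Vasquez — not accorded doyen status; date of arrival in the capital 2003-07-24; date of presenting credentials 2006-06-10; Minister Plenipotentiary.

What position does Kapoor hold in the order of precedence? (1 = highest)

1

By class of mission: Kapoor, Halvorsen and Vasquez (Minister Plenipotentiary); then Lindqvist, Nakamura, Ruiz, Quinn and Baptiste (Minister Resident).
Among Kapoor, Halvorsen and Vasquez, by date of presenting credentials (later first) (reversed rule for this group): Kapoor (2009-01-01) before Halvorsen (2007-06-21) before Vasquez (2006-06-10).
Among Lindqvist, Nakamura, Ruiz, Quinn and Baptiste, by date of presenting credentials (later first) (reversed rule for this group): Lindqvist (2006-07-07) before Nakamura (2005-10-07) before Ruiz (2003-10-25) before Quinn (2003-05-03) before Baptiste (2002-02-08).
Order: Kapoor, Halvorsen, Vasquez, Lindqvist, Nakamura, Ruiz, Quinn, Baptiste. So position 1.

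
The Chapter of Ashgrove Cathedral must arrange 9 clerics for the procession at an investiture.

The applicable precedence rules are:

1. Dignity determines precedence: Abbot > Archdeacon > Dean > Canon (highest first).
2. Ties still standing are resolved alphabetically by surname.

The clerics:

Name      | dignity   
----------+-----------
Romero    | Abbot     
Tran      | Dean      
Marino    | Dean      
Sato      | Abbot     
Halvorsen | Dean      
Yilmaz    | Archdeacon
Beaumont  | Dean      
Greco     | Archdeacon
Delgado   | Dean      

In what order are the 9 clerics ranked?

Romero, Sato, Greco, Yilmaz, Beaumont, Delgado, Halvorsen, Marino, Tran

By dignity: Romero and Sato (Abbot); then Greco and Yilmaz (Archdeacon); then Beaumont, Delgado, Halvorsen, Marino and Tran (Dean).
Among Romero and Sato, alphabetically by surname: Romero before Sato.
Among Greco and Yilmaz, alphabetically by surname: Greco before Yilmaz.
Among Beaumont, Delgado, Halvorsen, Marino and Tran, alphabetically by surname: Beaumont before Delgado before Halvorsen before Marino before Tran.
Full order: Romero, Sato, Greco, Yilmaz, Beaumont, Delgado, Halvorsen, Marino, Tran.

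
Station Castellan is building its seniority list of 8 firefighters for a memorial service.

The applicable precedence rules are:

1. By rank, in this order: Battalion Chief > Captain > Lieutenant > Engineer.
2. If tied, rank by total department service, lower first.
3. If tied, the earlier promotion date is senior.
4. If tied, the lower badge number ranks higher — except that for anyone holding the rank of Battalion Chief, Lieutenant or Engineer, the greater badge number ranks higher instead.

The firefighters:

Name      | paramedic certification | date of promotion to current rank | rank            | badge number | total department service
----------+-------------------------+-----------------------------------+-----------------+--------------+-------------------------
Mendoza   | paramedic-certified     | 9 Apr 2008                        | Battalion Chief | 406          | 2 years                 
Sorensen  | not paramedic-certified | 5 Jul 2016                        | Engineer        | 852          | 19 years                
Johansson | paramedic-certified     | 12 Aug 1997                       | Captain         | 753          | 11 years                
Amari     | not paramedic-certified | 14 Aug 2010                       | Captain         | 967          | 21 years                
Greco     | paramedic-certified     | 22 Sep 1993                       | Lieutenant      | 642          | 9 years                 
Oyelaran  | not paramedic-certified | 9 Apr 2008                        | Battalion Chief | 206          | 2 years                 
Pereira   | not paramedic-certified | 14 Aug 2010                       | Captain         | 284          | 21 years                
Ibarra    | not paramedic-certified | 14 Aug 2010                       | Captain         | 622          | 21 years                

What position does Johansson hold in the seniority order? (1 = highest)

By rank: Mendoza and Oyelaran (Battalion Chief); then Johansson, Pereira, Ibarra and Amari (Captain); then Greco (Lieutenant); then Sorensen (Engineer).
Mendoza and Oyelaran both have total department service 2 years, so the next rule applies.
Mendoza and Oyelaran both have date of promotion to current rank 9 Apr 2008, so the next rule applies.
Among Mendoza and Oyelaran, by badge number (higher first) (reversed rule for this group): Mendoza (406) before Oyelaran (206).
Among Johansson, Pereira, Ibarra and Amari, by total department service (lower first): Johansson (11 years) before Pereira, Ibarra and Amari (21 years).
Pereira, Ibarra and Amari all have date of promotion to current rank 14 Aug 2010, so the next rule applies.
Among Pereira, Ibarra and Amari, by badge number (lower first): Pereira (284) before Ibarra (622) before Amari (967).
Order: Mendoza, Oyelaran, Johansson, Pereira, Ibarra, Amari, Greco, Sorensen. So position 3.

3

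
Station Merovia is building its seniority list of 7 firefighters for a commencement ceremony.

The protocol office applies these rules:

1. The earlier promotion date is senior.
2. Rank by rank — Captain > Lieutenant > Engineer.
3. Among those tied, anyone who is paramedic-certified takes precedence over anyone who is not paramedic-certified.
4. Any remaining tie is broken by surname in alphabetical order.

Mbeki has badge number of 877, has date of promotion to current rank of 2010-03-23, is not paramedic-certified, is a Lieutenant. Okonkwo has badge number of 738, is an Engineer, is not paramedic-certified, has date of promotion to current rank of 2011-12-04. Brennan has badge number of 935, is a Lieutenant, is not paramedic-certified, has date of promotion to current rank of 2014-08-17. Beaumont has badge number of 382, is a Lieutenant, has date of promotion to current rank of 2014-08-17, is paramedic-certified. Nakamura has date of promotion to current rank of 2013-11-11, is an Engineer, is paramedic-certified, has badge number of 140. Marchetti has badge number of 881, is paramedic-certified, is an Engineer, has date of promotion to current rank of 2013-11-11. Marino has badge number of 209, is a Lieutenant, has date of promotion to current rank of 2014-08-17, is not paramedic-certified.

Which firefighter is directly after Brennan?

By date of promotion to current rank (earlier first): Mbeki (2010-03-23); then Okonkwo (2011-12-04); then Marchetti and Nakamura (both 2013-11-11); then Beaumont, Brennan and Marino (each 2014-08-17).
Marchetti and Nakamura are each Engineer, so the next rule applies.
Marchetti and Nakamura are each paramedic-certified, so the next rule applies.
Among Marchetti and Nakamura, alphabetically by surname: Marchetti before Nakamura.
Beaumont, Brennan and Marino are each Lieutenant, so the next rule applies.
Among Beaumont, Brennan and Marino, paramedic-certified before not paramedic-certified: Beaumont (paramedic-certified) before Brennan and Marino (not paramedic-certified).
Among Brennan and Marino, alphabetically by surname: Brennan before Marino.
Order: Mbeki, Okonkwo, Marchetti, Nakamura, Beaumont, Brennan, Marino.

Marino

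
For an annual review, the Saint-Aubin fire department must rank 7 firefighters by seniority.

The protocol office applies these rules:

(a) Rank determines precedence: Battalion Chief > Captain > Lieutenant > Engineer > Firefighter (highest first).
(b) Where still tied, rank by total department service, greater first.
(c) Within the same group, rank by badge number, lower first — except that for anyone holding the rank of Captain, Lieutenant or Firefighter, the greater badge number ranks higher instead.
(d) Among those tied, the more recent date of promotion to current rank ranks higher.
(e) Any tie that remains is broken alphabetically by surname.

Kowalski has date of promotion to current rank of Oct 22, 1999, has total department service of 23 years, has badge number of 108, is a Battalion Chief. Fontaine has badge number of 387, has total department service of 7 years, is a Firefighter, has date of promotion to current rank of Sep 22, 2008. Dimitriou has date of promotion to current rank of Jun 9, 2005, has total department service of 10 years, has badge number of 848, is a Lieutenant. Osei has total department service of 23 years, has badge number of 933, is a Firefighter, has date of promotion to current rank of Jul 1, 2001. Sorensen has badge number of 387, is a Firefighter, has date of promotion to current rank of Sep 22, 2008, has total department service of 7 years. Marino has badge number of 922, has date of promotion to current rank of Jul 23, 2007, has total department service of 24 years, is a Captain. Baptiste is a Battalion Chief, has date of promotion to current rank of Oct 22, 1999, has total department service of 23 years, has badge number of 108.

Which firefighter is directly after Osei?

Fontaine

By rank: Baptiste and Kowalski (Battalion Chief); then Marino (Captain); then Dimitriou (Lieutenant); then Osei, Fontaine and Sorensen (Firefighter).
Baptiste and Kowalski both have total department service 23 years, so the next rule applies.
Baptiste and Kowalski both have badge number 108, so the next rule applies.
Baptiste and Kowalski both have date of promotion to current rank Oct 22, 1999, so the next rule applies.
Among Baptiste and Kowalski, alphabetically by surname: Baptiste before Kowalski.
Among Osei, Fontaine and Sorensen, by total department service (higher first): Osei (23 years) before Fontaine and Sorensen (7 years).
Fontaine and Sorensen both have badge number 387, so the next rule applies.
Fontaine and Sorensen both have date of promotion to current rank Sep 22, 2008, so the next rule applies.
Among Fontaine and Sorensen, alphabetically by surname: Fontaine before Sorensen.
Order: Baptiste, Kowalski, Marino, Dimitriou, Osei, Fontaine, Sorensen.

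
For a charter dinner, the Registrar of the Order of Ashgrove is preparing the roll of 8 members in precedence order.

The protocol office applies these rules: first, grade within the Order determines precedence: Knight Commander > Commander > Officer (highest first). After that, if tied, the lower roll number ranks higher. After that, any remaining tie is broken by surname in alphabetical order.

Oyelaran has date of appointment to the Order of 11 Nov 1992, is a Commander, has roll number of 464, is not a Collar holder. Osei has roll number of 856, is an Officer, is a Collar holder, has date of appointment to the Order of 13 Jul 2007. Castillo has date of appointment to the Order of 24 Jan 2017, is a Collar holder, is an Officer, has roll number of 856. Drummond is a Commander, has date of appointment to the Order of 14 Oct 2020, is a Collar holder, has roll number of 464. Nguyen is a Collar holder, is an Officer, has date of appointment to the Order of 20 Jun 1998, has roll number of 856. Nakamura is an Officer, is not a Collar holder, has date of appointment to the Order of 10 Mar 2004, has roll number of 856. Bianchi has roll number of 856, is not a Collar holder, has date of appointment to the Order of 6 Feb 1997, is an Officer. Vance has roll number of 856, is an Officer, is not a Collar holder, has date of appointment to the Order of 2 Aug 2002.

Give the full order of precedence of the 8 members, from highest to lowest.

Drummond, Oyelaran, Bianchi, Castillo, Nakamura, Nguyen, Osei, Vance

By grade within the Order: Drummond and Oyelaran (Commander); then Bianchi, Castillo, Nakamura, Nguyen, Osei and Vance (Officer).
Drummond and Oyelaran both have roll number 464, so the next rule applies.
Among Drummond and Oyelaran, alphabetically by surname: Drummond before Oyelaran.
Bianchi, Castillo, Nakamura, Nguyen, Osei and Vance all have roll number 856, so the next rule applies.
Among Bianchi, Castillo, Nakamura, Nguyen, Osei and Vance, alphabetically by surname: Bianchi before Castillo before Nakamura before Nguyen before Osei before Vance.
Full order: Drummond, Oyelaran, Bianchi, Castillo, Nakamura, Nguyen, Osei, Vance.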